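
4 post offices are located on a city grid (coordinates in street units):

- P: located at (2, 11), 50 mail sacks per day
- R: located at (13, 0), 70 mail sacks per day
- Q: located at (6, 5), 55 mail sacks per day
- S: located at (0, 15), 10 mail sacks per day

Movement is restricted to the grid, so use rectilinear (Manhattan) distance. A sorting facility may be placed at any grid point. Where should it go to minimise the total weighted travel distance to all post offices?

(6, 5)

Manhattan distance separates: Σwᵢ(|x−xᵢ|+|y−yᵢ|) = Σwᵢ|x−xᵢ| + Σwᵢ|y−yᵢ|, so x and y are optimised independently as 1-D weighted medians.
Total weight W = 185; half = 92.5.
x-coordinate, sorted with cumulative weight:
  x=0 (S, w=10) cum 10
  x=2 (P, w=50) cum 60
  x=6 (Q, w=55) cum 115  ← median
  x=13 (R, w=70) cum 185
⇒ x* = 6
y-coordinate, sorted with cumulative weight:
  y=0 (R, w=70) cum 70
  y=5 (Q, w=55) cum 125  ← median
  y=11 (P, w=50) cum 175
  y=15 (S, w=10) cum 185
⇒ y* = 5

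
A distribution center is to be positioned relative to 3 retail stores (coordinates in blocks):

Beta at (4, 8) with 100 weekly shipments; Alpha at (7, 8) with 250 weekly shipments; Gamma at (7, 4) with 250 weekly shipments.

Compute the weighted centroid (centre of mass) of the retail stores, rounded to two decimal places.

(6.50, 6.33)

The minimiser of Σwᵢ‖p−pᵢ‖² is the weighted centroid p* = (Σwᵢpᵢ)/(Σwᵢ).
Σwᵢ = 600.
Σwᵢxᵢ = 100·4 + 250·7 + 250·7 = 3900.
Σwᵢyᵢ = 100·8 + 250·8 + 250·4 = 3800.
x* = 3900/600 = 6.50, y* = 3800/600 = 6.33.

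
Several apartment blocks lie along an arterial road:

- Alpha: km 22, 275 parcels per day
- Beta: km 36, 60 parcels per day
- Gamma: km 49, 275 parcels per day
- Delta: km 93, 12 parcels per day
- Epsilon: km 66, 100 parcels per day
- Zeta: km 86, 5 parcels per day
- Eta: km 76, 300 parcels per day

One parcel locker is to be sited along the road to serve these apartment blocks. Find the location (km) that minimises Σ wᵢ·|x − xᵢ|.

x = 49

For a sum of weighted absolute distances on a line, the optimum is the weighted median (not the mean). Total weight W = 1027; half-weight = 513.5.
Sort by position and accumulate weight:
  km 22 (Alpha, w=275) → cum 275
  km 36 (Beta, w=60) → cum 335
  km 49 (Gamma, w=275) → cum 610  ≥ 513.5 → median here
  km 66 (Epsilon, w=100) → cum 710
  km 76 (Eta, w=300) → cum 1010
  km 86 (Zeta, w=5) → cum 1015
  km 93 (Delta, w=12) → cum 1027
Optimal location: km 49.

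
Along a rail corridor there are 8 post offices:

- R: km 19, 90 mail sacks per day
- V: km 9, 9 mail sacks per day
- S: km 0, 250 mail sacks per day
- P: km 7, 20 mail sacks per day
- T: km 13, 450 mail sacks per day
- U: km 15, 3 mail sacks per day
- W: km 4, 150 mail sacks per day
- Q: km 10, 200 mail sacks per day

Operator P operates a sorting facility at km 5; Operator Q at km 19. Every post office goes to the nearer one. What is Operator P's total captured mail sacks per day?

629

The indifferent point is the midpoint (5+19)/2 = 12; post offices left of it (closer to Operator P at 5) go to Operator P, those right go to Operator Q.
  S at 0 (w=250) → Operator P
  W at 4 (w=150) → Operator P
  P at 7 (w=20) → Operator P
  V at 9 (w=9) → Operator P
  Q at 10 (w=200) → Operator P
  T at 13 (w=450) → Operator Q
  U at 15 (w=3) → Operator Q
  R at 19 (w=90) → Operator Q
Operator P captures 629; Operator Q captures 543.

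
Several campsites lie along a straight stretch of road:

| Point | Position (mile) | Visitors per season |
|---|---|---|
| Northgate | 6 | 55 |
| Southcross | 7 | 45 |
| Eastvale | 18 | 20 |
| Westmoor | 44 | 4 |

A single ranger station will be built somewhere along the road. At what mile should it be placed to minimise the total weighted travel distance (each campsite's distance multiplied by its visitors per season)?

x = 7

For a sum of weighted absolute distances on a line, the optimum is the weighted median (not the mean). Total weight W = 124; half-weight = 62.
Sort by position and accumulate weight:
  mile 6 (Northgate, w=55) → cum 55
  mile 7 (Southcross, w=45) → cum 100  ≥ 62 → median here
  mile 18 (Eastvale, w=20) → cum 120
  mile 44 (Westmoor, w=4) → cum 124
Optimal location: mile 7.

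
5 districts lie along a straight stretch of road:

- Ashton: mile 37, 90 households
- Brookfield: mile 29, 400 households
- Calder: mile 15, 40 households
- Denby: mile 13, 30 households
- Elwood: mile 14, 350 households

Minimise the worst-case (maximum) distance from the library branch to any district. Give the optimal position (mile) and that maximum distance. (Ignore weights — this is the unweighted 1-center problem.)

The 1-center on a line is the midpoint of the two extreme points: leftmost at 13, rightmost at 37.
Optimal location = (13 + 37)/2 = 25; maximum distance = (37 − 13)/2 = 12.

location 25, max distance 12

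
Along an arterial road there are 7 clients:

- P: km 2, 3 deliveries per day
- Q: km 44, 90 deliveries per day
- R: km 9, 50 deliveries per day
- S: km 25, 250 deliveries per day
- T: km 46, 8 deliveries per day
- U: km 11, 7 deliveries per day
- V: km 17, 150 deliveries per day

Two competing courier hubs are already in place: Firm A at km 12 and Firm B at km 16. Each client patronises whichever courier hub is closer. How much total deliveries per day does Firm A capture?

60

The indifferent point is the midpoint (12+16)/2 = 14; clients left of it (closer to Firm A at 12) go to Firm A, those right go to Firm B.
  P at 2 (w=3) → Firm A
  R at 9 (w=50) → Firm A
  U at 11 (w=7) → Firm A
  V at 17 (w=150) → Firm B
  S at 25 (w=250) → Firm B
  Q at 44 (w=90) → Firm B
  T at 46 (w=8) → Firm B
Firm A captures 60; Firm B captures 498.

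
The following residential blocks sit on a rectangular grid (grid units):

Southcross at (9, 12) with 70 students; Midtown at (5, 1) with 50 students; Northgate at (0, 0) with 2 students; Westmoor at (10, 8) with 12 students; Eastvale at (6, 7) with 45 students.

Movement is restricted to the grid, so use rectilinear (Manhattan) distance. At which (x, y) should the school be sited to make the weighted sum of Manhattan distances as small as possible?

(6, 7)

Manhattan distance separates: Σwᵢ(|x−xᵢ|+|y−yᵢ|) = Σwᵢ|x−xᵢ| + Σwᵢ|y−yᵢ|, so x and y are optimised independently as 1-D weighted medians.
Total weight W = 179; half = 89.5.
x-coordinate, sorted with cumulative weight:
  x=0 (Northgate, w=2) cum 2
  x=5 (Midtown, w=50) cum 52
  x=6 (Eastvale, w=45) cum 97  ← median
  x=9 (Southcross, w=70) cum 167
  x=10 (Westmoor, w=12) cum 179
⇒ x* = 6
y-coordinate, sorted with cumulative weight:
  y=0 (Northgate, w=2) cum 2
  y=1 (Midtown, w=50) cum 52
  y=7 (Eastvale, w=45) cum 97  ← median
  y=8 (Westmoor, w=12) cum 109
  y=12 (Southcross, w=70) cum 179
⇒ y* = 7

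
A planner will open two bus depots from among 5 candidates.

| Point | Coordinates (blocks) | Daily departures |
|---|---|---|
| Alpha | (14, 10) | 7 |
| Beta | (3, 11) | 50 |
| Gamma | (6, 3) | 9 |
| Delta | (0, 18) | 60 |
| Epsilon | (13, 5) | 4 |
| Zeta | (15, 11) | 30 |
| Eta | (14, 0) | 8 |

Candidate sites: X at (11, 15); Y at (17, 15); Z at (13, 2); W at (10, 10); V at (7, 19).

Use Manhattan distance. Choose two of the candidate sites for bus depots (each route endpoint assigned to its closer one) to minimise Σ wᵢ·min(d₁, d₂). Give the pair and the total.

Evaluate every pair (each demand assigned to the nearer of the two):
  {W, V}: total = 1331
  {Z, V}: total = 1581
  {Y, V}: total = 1669
  {X, W}: total = 1691
  {X, V}: total = 1721
  {Z, W}: total = 1796
  {X, Z}: total = 1844
  {Y, W}: total = 1931
  {X, Y}: total = 2021
  {Y, Z}: total = 2444
Best pair: {W, V} with total 1331.

{W, V}, total 1331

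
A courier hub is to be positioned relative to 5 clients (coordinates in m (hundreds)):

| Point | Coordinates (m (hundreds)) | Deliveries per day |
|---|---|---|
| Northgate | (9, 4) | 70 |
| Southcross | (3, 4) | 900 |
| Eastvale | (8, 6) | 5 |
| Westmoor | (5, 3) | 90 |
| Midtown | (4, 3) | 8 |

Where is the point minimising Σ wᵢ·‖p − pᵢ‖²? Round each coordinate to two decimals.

(3.59, 3.92)

The minimiser of Σwᵢ‖p−pᵢ‖² is the weighted centroid p* = (Σwᵢpᵢ)/(Σwᵢ).
Σwᵢ = 1073.
Σwᵢxᵢ = 70·9 + 900·3 + 5·8 + 90·5 + 8·4 = 3852.
Σwᵢyᵢ = 70·4 + 900·4 + 5·6 + 90·3 + 8·3 = 4204.
x* = 3852/1073 = 3.59, y* = 4204/1073 = 3.92.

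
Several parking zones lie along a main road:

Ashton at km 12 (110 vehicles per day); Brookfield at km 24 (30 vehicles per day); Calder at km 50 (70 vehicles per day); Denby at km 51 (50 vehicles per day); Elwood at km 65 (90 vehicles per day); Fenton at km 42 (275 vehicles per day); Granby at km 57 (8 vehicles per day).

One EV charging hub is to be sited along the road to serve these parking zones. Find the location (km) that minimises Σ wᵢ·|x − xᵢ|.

For a sum of weighted absolute distances on a line, the optimum is the weighted median (not the mean). Total weight W = 633; half-weight = 316.5.
Sort by position and accumulate weight:
  km 12 (Ashton, w=110) → cum 110
  km 24 (Brookfield, w=30) → cum 140
  km 42 (Fenton, w=275) → cum 415  ≥ 316.5 → median here
  km 50 (Calder, w=70) → cum 485
  km 51 (Denby, w=50) → cum 535
  km 57 (Granby, w=8) → cum 543
  km 65 (Elwood, w=90) → cum 633
Optimal location: km 42.

x = 42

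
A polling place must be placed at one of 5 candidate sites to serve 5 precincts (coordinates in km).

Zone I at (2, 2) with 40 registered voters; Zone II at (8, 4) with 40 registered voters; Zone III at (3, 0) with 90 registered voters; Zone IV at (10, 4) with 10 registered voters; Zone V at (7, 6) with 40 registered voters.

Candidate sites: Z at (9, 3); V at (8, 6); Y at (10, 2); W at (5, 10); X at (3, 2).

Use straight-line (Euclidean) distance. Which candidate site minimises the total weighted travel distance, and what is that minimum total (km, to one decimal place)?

X, total 734.5 km

Total weighted distance at each candidate:
  Z (9, 3): total = 1101.5
  V (8, 6): total = 1139.7
  Y (10, 2): total = 1308.3
  W (5, 10): total = 1784.9
  X (3, 2): total = 734.5
Minimum is at X with total 734.5 km.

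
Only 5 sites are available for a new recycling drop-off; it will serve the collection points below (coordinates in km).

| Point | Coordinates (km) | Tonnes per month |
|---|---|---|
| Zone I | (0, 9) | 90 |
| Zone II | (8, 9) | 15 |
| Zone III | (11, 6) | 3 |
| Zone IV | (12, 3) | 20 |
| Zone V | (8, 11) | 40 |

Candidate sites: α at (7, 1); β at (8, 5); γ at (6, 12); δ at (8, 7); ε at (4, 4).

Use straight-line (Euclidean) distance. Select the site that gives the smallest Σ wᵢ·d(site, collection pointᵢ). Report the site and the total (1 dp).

γ, total 987.0 km

Total weighted distance at each candidate:
  α (7, 1): total = 1606.6
  β (8, 5): total = 1203.9
  γ (6, 12): total = 987.0
  δ (8, 7): total = 1054.8
  ε (4, 4): total = 1177.9
Minimum is at γ with total 987.0 km.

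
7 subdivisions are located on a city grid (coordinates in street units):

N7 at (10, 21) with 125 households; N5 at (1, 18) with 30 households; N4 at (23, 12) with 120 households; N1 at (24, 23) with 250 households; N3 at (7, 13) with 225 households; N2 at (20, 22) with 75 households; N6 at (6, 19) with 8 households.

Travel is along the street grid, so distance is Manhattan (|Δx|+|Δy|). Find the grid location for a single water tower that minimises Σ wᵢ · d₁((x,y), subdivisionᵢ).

Manhattan distance separates: Σwᵢ(|x−xᵢ|+|y−yᵢ|) = Σwᵢ|x−xᵢ| + Σwᵢ|y−yᵢ|, so x and y are optimised independently as 1-D weighted medians.
Total weight W = 833; half = 416.5.
x-coordinate, sorted with cumulative weight:
  x=1 (N5, w=30) cum 30
  x=6 (N6, w=8) cum 38
  x=7 (N3, w=225) cum 263
  x=10 (N7, w=125) cum 388
  x=20 (N2, w=75) cum 463  ← median
  x=23 (N4, w=120) cum 583
  x=24 (N1, w=250) cum 833
⇒ x* = 20
y-coordinate, sorted with cumulative weight:
  y=12 (N4, w=120) cum 120
  y=13 (N3, w=225) cum 345
  y=18 (N5, w=30) cum 375
  y=19 (N6, w=8) cum 383
  y=21 (N7, w=125) cum 508  ← median
  y=22 (N2, w=75) cum 583
  y=23 (N1, w=250) cum 833
⇒ y* = 21

(20, 21)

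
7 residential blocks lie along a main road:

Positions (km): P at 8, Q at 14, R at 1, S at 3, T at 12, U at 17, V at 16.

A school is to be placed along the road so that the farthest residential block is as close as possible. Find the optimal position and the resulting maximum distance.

location 9, max distance 8

The 1-center on a line is the midpoint of the two extreme points: leftmost at 1, rightmost at 17.
Optimal location = (1 + 17)/2 = 9; maximum distance = (17 − 1)/2 = 8.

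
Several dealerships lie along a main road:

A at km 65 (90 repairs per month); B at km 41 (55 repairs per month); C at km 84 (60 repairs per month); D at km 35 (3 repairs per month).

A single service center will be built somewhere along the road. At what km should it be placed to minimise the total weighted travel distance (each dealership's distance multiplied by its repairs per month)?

x = 65

For a sum of weighted absolute distances on a line, the optimum is the weighted median (not the mean). Total weight W = 208; half-weight = 104.
Sort by position and accumulate weight:
  km 35 (D, w=3) → cum 3
  km 41 (B, w=55) → cum 58
  km 65 (A, w=90) → cum 148  ≥ 104 → median here
  km 84 (C, w=60) → cum 208
Optimal location: km 65.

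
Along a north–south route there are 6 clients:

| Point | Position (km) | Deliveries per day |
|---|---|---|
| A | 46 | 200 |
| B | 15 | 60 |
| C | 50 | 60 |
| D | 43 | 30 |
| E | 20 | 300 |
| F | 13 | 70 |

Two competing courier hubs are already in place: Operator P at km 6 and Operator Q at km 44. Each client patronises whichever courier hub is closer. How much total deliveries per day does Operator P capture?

The indifferent point is the midpoint (6+44)/2 = 25; clients left of it (closer to Operator P at 6) go to Operator P, those right go to Operator Q.
  F at 13 (w=70) → Operator P
  B at 15 (w=60) → Operator P
  E at 20 (w=300) → Operator P
  D at 43 (w=30) → Operator Q
  A at 46 (w=200) → Operator Q
  C at 50 (w=60) → Operator Q
Operator P captures 430; Operator Q captures 290.

430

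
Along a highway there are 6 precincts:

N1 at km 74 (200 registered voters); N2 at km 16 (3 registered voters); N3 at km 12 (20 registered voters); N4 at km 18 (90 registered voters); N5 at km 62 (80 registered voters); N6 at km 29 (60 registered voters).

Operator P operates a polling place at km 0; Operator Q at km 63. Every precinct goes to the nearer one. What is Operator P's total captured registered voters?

173

The indifferent point is the midpoint (0+63)/2 = 31.5; precincts left of it (closer to Operator P at 0) go to Operator P, those right go to Operator Q.
  N3 at 12 (w=20) → Operator P
  N2 at 16 (w=3) → Operator P
  N4 at 18 (w=90) → Operator P
  N6 at 29 (w=60) → Operator P
  N5 at 62 (w=80) → Operator Q
  N1 at 74 (w=200) → Operator Q
Operator P captures 173; Operator Q captures 280.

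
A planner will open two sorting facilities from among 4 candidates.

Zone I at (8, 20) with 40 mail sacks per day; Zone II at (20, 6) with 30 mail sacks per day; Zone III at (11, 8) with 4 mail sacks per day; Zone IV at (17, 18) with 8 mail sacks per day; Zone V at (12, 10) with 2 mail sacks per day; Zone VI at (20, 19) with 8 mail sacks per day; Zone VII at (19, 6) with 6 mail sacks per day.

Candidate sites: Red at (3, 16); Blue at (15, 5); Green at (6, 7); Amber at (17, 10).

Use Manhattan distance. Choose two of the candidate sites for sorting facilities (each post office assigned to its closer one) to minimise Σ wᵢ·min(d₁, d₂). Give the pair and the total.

{Red, Amber}, total 808

Evaluate every pair (each demand assigned to the nearer of the two):
  {Red, Amber}: total = 808
  {Red, Blue}: total = 886
  {Green, Amber}: total = 1040
  {Blue, Green}: total = 1122
  {Blue, Amber}: total = 1168
  {Red, Green}: total = 1224
Best pair: {Red, Amber} with total 808.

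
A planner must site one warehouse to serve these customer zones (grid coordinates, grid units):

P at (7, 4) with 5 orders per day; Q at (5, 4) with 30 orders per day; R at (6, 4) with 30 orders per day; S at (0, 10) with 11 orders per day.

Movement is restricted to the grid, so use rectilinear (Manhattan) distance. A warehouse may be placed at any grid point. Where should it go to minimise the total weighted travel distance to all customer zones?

(5, 4)

Manhattan distance separates: Σwᵢ(|x−xᵢ|+|y−yᵢ|) = Σwᵢ|x−xᵢ| + Σwᵢ|y−yᵢ|, so x and y are optimised independently as 1-D weighted medians.
Total weight W = 76; half = 38.
x-coordinate, sorted with cumulative weight:
  x=0 (S, w=11) cum 11
  x=5 (Q, w=30) cum 41  ← median
  x=6 (R, w=30) cum 71
  x=7 (P, w=5) cum 76
⇒ x* = 5
y-coordinate, sorted with cumulative weight:
  y=4 (P, w=5) cum 5
  y=4 (Q, w=30) cum 35
  y=4 (R, w=30) cum 65  ← median
  y=10 (S, w=11) cum 76
⇒ y* = 4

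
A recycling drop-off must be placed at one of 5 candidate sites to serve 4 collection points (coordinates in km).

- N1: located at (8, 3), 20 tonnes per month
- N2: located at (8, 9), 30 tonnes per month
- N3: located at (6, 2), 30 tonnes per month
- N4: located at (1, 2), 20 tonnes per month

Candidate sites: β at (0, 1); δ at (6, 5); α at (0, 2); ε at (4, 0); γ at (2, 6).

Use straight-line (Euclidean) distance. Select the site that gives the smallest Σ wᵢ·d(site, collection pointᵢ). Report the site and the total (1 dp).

δ, total 397.4 km

Total weighted distance at each candidate:
  β (0, 1): total = 715.1
  δ (6, 5): total = 397.4
  α (0, 2): total = 680.1
  ε (4, 0): total = 552.4
  γ (2, 6): total = 587.6
Minimum is at δ with total 397.4 km.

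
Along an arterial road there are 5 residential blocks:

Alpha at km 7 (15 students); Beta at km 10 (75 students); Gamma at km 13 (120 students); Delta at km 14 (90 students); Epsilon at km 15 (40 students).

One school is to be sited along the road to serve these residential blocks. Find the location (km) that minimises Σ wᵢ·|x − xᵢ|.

For a sum of weighted absolute distances on a line, the optimum is the weighted median (not the mean). Total weight W = 340; half-weight = 170.
Sort by position and accumulate weight:
  km 7 (Alpha, w=15) → cum 15
  km 10 (Beta, w=75) → cum 90
  km 13 (Gamma, w=120) → cum 210  ≥ 170 → median here
  km 14 (Delta, w=90) → cum 300
  km 15 (Epsilon, w=40) → cum 340
Optimal location: km 13.

x = 13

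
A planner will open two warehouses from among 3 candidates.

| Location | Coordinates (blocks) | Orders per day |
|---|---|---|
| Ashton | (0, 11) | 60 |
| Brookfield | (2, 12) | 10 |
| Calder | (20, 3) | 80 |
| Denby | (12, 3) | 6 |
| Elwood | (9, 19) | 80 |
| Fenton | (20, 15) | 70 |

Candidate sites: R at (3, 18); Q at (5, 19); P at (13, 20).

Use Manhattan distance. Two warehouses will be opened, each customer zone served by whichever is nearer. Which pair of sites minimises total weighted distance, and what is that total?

Evaluate every pair (each demand assigned to the nearer of the two):
  {R, P}: total = 3938
  {Q, P}: total = 4068
  {R, Q}: total = 4938
Best pair: {R, P} with total 3938.

{R, P}, total 3938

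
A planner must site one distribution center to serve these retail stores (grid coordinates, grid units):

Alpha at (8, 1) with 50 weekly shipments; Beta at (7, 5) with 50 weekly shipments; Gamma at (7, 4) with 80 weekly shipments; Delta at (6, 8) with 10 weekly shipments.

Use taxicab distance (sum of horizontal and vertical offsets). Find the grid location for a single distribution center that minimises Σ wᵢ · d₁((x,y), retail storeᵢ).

(7, 4)

Manhattan distance separates: Σwᵢ(|x−xᵢ|+|y−yᵢ|) = Σwᵢ|x−xᵢ| + Σwᵢ|y−yᵢ|, so x and y are optimised independently as 1-D weighted medians.
Total weight W = 190; half = 95.
x-coordinate, sorted with cumulative weight:
  x=6 (Delta, w=10) cum 10
  x=7 (Beta, w=50) cum 60
  x=7 (Gamma, w=80) cum 140  ← median
  x=8 (Alpha, w=50) cum 190
⇒ x* = 7
y-coordinate, sorted with cumulative weight:
  y=1 (Alpha, w=50) cum 50
  y=4 (Gamma, w=80) cum 130  ← median
  y=5 (Beta, w=50) cum 180
  y=8 (Delta, w=10) cum 190
⇒ y* = 4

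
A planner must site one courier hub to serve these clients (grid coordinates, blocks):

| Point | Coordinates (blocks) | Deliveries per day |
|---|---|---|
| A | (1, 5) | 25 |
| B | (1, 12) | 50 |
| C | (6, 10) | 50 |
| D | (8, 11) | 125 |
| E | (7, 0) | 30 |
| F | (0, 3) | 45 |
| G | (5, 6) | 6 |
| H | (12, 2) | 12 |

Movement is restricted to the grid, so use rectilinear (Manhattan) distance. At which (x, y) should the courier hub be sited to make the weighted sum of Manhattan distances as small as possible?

(6, 11)

Manhattan distance separates: Σwᵢ(|x−xᵢ|+|y−yᵢ|) = Σwᵢ|x−xᵢ| + Σwᵢ|y−yᵢ|, so x and y are optimised independently as 1-D weighted medians.
Total weight W = 343; half = 171.5.
x-coordinate, sorted with cumulative weight:
  x=0 (F, w=45) cum 45
  x=1 (A, w=25) cum 70
  x=1 (B, w=50) cum 120
  x=5 (G, w=6) cum 126
  x=6 (C, w=50) cum 176  ← median
  x=7 (E, w=30) cum 206
  x=8 (D, w=125) cum 331
  x=12 (H, w=12) cum 343
⇒ x* = 6
y-coordinate, sorted with cumulative weight:
  y=0 (E, w=30) cum 30
  y=2 (H, w=12) cum 42
  y=3 (F, w=45) cum 87
  y=5 (A, w=25) cum 112
  y=6 (G, w=6) cum 118
  y=10 (C, w=50) cum 168
  y=11 (D, w=125) cum 293  ← median
  y=12 (B, w=50) cum 343
⇒ y* = 11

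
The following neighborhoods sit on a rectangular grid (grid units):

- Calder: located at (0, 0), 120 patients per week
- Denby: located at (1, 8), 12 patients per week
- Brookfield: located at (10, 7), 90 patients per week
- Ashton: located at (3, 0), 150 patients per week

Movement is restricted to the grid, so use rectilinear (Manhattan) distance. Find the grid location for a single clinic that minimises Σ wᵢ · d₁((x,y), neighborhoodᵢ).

Manhattan distance separates: Σwᵢ(|x−xᵢ|+|y−yᵢ|) = Σwᵢ|x−xᵢ| + Σwᵢ|y−yᵢ|, so x and y are optimised independently as 1-D weighted medians.
Total weight W = 372; half = 186.
x-coordinate, sorted with cumulative weight:
  x=0 (Calder, w=120) cum 120
  x=1 (Denby, w=12) cum 132
  x=3 (Ashton, w=150) cum 282  ← median
  x=10 (Brookfield, w=90) cum 372
⇒ x* = 3
y-coordinate, sorted with cumulative weight:
  y=0 (Calder, w=120) cum 120
  y=0 (Ashton, w=150) cum 270  ← median
  y=7 (Brookfield, w=90) cum 360
  y=8 (Denby, w=12) cum 372
⇒ y* = 0

(3, 0)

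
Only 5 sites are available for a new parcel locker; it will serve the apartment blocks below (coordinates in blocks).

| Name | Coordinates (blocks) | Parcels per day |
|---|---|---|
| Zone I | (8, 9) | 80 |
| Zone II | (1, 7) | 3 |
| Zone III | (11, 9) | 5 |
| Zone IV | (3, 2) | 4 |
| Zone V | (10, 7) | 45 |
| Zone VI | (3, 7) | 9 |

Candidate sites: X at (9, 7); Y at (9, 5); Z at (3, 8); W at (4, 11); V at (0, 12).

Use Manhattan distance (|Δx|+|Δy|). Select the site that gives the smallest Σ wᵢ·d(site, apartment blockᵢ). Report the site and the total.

Total weighted distance at each candidate:
  X (9, 7): total = 427
  Y (9, 5): total = 703
  Z (3, 8): total = 927
  W (4, 11): total = 1081
  V (0, 12): total = 1767
Minimum is at X with total 427 blocks.

X, total 427 blocks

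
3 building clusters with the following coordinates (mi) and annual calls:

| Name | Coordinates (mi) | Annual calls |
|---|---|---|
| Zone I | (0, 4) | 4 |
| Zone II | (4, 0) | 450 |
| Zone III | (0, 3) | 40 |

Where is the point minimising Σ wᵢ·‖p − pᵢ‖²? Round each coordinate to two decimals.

(3.64, 0.28)

The minimiser of Σwᵢ‖p−pᵢ‖² is the weighted centroid p* = (Σwᵢpᵢ)/(Σwᵢ).
Σwᵢ = 494.
Σwᵢxᵢ = 4·0 + 450·4 + 40·0 = 1800.
Σwᵢyᵢ = 4·4 + 450·0 + 40·3 = 136.
x* = 1800/494 = 3.64, y* = 136/494 = 0.28.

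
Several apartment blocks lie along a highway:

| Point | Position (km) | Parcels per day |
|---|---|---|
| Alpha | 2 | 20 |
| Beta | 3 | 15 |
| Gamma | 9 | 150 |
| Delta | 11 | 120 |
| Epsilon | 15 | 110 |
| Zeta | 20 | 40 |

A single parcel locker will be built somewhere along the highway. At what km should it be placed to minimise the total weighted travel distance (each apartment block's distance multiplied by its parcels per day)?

For a sum of weighted absolute distances on a line, the optimum is the weighted median (not the mean). Total weight W = 455; half-weight = 227.5.
Sort by position and accumulate weight:
  km 2 (Alpha, w=20) → cum 20
  km 3 (Beta, w=15) → cum 35
  km 9 (Gamma, w=150) → cum 185
  km 11 (Delta, w=120) → cum 305  ≥ 227.5 → median here
  km 15 (Epsilon, w=110) → cum 415
  km 20 (Zeta, w=40) → cum 455
Optimal location: km 11.

x = 11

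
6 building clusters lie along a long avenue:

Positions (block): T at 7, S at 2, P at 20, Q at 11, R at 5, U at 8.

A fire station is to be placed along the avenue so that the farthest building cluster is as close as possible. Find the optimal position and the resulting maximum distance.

The 1-center on a line is the midpoint of the two extreme points: leftmost at 2, rightmost at 20.
Optimal location = (2 + 20)/2 = 11; maximum distance = (20 − 2)/2 = 9.

location 11, max distance 9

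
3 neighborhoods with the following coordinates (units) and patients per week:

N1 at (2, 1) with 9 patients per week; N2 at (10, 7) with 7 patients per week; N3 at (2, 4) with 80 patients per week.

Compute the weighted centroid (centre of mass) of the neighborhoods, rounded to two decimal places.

The minimiser of Σwᵢ‖p−pᵢ‖² is the weighted centroid p* = (Σwᵢpᵢ)/(Σwᵢ).
Σwᵢ = 96.
Σwᵢxᵢ = 9·2 + 7·10 + 80·2 = 248.
Σwᵢyᵢ = 9·1 + 7·7 + 80·4 = 378.
x* = 248/96 = 2.58, y* = 378/96 = 3.94.

(2.58, 3.94)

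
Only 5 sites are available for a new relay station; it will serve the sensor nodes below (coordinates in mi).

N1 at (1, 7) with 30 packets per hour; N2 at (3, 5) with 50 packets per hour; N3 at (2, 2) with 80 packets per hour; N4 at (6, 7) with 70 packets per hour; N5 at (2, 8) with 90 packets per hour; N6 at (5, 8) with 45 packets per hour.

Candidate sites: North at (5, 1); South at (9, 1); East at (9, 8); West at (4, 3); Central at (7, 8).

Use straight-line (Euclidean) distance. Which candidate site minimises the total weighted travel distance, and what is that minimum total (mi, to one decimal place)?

West, total 1467.9 mi

Total weighted distance at each candidate:
  North (5, 1): total = 2119.1
  South (9, 1): total = 2949.6
  East (9, 8): total = 2346.2
  West (4, 3): total = 1467.9
  Central (7, 8): total = 1696.3
Minimum is at West with total 1467.9 mi.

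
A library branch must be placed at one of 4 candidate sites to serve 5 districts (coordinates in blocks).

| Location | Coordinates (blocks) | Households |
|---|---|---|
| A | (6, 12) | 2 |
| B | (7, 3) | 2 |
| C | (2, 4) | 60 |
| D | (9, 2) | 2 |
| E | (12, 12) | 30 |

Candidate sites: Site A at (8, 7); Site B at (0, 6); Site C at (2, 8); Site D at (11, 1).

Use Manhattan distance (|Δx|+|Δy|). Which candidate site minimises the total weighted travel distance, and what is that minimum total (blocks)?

Site C, total 722 blocks

Total weighted distance at each candidate:
  Site A (8, 7): total = 846
  Site B (0, 6): total = 850
  Site C (2, 8): total = 722
  Site D (11, 1): total = 1130
Minimum is at Site C with total 722 blocks.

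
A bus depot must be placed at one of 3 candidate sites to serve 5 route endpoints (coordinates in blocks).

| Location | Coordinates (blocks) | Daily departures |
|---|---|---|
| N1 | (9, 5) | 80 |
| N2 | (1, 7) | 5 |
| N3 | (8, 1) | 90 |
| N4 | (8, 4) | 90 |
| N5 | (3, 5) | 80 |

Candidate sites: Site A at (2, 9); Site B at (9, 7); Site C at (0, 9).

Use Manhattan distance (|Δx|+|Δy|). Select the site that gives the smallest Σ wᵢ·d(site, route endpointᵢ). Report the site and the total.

Site B, total 1830 blocks

Total weighted distance at each candidate:
  Site A (2, 9): total = 3545
  Site B (9, 7): total = 1830
  Site C (0, 9): total = 4225
Minimum is at Site B with total 1830 blocks.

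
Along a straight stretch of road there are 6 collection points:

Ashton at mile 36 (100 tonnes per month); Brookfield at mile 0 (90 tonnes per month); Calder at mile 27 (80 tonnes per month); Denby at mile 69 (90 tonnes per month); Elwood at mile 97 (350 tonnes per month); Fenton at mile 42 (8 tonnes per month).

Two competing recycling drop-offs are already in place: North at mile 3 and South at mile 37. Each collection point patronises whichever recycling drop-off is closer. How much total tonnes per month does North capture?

90

The indifferent point is the midpoint (3+37)/2 = 20; collection points left of it (closer to North at 3) go to North, those right go to South.
  Brookfield at 0 (w=90) → North
  Calder at 27 (w=80) → South
  Ashton at 36 (w=100) → South
  Fenton at 42 (w=8) → South
  Denby at 69 (w=90) → South
  Elwood at 97 (w=350) → South
North captures 90; South captures 628.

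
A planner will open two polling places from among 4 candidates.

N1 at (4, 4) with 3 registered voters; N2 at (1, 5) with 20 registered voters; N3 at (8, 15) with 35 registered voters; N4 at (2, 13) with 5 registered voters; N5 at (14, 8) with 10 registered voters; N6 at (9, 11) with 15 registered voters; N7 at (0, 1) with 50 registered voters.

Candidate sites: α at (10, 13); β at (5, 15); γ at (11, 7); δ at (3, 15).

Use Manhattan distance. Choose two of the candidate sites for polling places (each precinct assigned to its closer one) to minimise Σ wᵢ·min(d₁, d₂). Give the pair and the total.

{β, γ}, total 1380

Evaluate every pair (each demand assigned to the nearer of the two):
  {β, γ}: total = 1380
  {α, γ}: total = 1385
  {α, δ}: total = 1416
  {γ, δ}: total = 1440
  {β, δ}: total = 1526
  {α, β}: total = 1531
Best pair: {β, γ} with total 1380.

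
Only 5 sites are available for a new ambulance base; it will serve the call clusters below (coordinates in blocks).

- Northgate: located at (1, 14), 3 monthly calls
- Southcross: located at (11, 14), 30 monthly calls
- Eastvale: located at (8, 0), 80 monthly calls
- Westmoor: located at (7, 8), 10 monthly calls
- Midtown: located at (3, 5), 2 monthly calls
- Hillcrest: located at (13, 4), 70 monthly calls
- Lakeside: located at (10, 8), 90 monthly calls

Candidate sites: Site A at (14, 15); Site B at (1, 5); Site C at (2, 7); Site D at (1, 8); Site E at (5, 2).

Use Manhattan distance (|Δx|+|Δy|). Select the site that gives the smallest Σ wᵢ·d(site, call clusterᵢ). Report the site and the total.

Total weighted distance at each candidate:
  Site A (14, 15): total = 3854
  Site B (1, 5): total = 3641
  Site C (2, 7): total = 3400
  Site D (1, 8): total = 3698
  Site E (5, 2): total = 2768
Minimum is at Site E with total 2768 blocks.

Site E, total 2768 blocks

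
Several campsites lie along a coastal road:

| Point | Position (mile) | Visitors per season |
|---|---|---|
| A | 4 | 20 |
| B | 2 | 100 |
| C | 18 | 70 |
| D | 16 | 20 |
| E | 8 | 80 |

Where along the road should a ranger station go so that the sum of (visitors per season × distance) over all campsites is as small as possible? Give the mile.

For a sum of weighted absolute distances on a line, the optimum is the weighted median (not the mean). Total weight W = 290; half-weight = 145.
Sort by position and accumulate weight:
  mile 2 (B, w=100) → cum 100
  mile 4 (A, w=20) → cum 120
  mile 8 (E, w=80) → cum 200  ≥ 145 → median here
  mile 16 (D, w=20) → cum 220
  mile 18 (C, w=70) → cum 290
Optimal location: mile 8.

x = 8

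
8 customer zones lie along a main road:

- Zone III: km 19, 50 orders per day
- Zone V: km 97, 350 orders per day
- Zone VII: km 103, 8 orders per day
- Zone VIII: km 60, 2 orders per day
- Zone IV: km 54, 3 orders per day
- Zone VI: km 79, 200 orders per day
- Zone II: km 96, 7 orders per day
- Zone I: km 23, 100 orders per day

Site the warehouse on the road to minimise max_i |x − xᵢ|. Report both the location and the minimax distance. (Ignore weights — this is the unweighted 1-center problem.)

The 1-center on a line is the midpoint of the two extreme points: leftmost at 19, rightmost at 103.
Optimal location = (19 + 103)/2 = 61; maximum distance = (103 − 19)/2 = 42.

location 61, max distance 42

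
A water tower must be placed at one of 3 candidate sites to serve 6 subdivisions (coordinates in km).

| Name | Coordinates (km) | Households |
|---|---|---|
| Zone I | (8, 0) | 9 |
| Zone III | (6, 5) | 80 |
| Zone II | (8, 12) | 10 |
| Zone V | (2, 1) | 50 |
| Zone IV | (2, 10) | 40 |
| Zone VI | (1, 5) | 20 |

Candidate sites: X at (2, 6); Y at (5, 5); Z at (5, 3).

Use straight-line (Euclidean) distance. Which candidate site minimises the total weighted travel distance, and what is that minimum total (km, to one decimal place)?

Y, total 771.9 km

Total weighted distance at each candidate:
  X (2, 6): total = 929.4
  Y (5, 5): total = 771.9
  Z (5, 3): total = 886.3
Minimum is at Y with total 771.9 km.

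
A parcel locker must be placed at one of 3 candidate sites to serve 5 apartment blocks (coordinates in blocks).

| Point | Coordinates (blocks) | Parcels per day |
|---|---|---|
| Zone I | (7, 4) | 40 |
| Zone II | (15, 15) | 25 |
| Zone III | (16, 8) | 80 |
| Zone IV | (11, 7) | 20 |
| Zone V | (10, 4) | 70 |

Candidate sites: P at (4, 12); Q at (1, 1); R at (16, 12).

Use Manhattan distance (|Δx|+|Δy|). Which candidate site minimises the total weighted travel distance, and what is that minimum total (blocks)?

R, total 2280 blocks

Total weighted distance at each candidate:
  P (4, 12): total = 3290
  Q (1, 1): total = 3980
  R (16, 12): total = 2280
Minimum is at R with total 2280 blocks.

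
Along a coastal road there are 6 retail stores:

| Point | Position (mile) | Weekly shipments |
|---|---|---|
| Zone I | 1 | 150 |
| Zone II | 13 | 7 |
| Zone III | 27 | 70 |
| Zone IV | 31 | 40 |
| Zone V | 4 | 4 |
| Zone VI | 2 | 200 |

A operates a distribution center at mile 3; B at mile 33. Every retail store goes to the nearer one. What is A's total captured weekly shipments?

361

The indifferent point is the midpoint (3+33)/2 = 18; retail stores left of it (closer to A at 3) go to A, those right go to B.
  Zone I at 1 (w=150) → A
  Zone VI at 2 (w=200) → A
  Zone V at 4 (w=4) → A
  Zone II at 13 (w=7) → A
  Zone III at 27 (w=70) → B
  Zone IV at 31 (w=40) → B
A captures 361; B captures 110.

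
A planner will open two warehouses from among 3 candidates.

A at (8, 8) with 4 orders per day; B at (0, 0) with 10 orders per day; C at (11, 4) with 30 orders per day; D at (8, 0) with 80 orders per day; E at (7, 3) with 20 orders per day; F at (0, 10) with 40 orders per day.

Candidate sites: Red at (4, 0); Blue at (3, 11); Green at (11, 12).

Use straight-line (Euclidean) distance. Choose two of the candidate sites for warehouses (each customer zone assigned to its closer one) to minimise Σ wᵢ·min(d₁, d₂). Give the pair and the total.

{Red, Blue}, total 836.5

Evaluate every pair (each demand assigned to the nearer of the two):
  {Red, Blue}: total = 836.5
  {Red, Green}: total = 1135.7
  {Blue, Green}: total = 1646.0
Best pair: {Red, Blue} with total 836.5.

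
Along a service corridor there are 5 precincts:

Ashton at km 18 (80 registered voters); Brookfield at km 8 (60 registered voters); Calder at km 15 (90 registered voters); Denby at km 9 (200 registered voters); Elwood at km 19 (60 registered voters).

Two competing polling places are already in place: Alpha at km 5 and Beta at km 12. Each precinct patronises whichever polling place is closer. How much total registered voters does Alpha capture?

60

The indifferent point is the midpoint (5+12)/2 = 8.5; precincts left of it (closer to Alpha at 5) go to Alpha, those right go to Beta.
  Brookfield at 8 (w=60) → Alpha
  Denby at 9 (w=200) → Beta
  Calder at 15 (w=90) → Beta
  Ashton at 18 (w=80) → Beta
  Elwood at 19 (w=60) → Beta
Alpha captures 60; Beta captures 430.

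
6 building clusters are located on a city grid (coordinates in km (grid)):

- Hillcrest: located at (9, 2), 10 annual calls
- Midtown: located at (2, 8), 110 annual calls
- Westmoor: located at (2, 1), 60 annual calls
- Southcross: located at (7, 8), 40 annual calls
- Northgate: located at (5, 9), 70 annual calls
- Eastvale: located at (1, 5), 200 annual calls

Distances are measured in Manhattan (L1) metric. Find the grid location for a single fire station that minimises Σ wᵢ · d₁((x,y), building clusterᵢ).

(2, 5)

Manhattan distance separates: Σwᵢ(|x−xᵢ|+|y−yᵢ|) = Σwᵢ|x−xᵢ| + Σwᵢ|y−yᵢ|, so x and y are optimised independently as 1-D weighted medians.
Total weight W = 490; half = 245.
x-coordinate, sorted with cumulative weight:
  x=1 (Eastvale, w=200) cum 200
  x=2 (Midtown, w=110) cum 310  ← median
  x=2 (Westmoor, w=60) cum 370
  x=5 (Northgate, w=70) cum 440
  x=7 (Southcross, w=40) cum 480
  x=9 (Hillcrest, w=10) cum 490
⇒ x* = 2
y-coordinate, sorted with cumulative weight:
  y=1 (Westmoor, w=60) cum 60
  y=2 (Hillcrest, w=10) cum 70
  y=5 (Eastvale, w=200) cum 270  ← median
  y=8 (Midtown, w=110) cum 380
  y=8 (Southcross, w=40) cum 420
  y=9 (Northgate, w=70) cum 490
⇒ y* = 5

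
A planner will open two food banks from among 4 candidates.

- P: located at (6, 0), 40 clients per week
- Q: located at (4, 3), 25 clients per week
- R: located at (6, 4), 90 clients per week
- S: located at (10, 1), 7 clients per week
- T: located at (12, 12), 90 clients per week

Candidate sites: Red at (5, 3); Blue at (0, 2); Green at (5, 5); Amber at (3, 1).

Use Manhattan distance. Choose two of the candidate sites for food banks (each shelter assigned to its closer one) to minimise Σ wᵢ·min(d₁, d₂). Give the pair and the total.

Evaluate every pair (each demand assigned to the nearer of the two):
  {Red, Green}: total = 1674
  {Green, Amber}: total = 1724
  {Blue, Green}: total = 1818
  {Red, Blue}: total = 1854
  {Red, Amber}: total = 1854
  {Blue, Amber}: total = 2624
Best pair: {Red, Green} with total 1674.

{Red, Green}, total 1674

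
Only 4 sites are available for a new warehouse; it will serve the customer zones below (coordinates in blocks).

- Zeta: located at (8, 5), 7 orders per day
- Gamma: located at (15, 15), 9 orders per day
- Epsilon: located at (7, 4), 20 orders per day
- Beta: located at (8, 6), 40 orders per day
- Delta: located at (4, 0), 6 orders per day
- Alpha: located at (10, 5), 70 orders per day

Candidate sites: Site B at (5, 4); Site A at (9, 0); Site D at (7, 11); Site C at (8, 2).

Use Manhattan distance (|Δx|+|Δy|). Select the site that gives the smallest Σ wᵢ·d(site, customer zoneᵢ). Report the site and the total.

Total weighted distance at each candidate:
  Site B (5, 4): total = 907
  Site A (9, 0): total = 1081
  Site D (7, 11): total = 1251
  Site C (8, 2): total = 807
Minimum is at Site C with total 807 blocks.

Site C, total 807 blocks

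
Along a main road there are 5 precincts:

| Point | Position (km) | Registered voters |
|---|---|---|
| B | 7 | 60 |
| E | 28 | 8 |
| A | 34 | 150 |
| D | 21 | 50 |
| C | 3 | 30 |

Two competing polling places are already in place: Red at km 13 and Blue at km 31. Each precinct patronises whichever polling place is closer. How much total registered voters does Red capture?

140

The indifferent point is the midpoint (13+31)/2 = 22; precincts left of it (closer to Red at 13) go to Red, those right go to Blue.
  C at 3 (w=30) → Red
  B at 7 (w=60) → Red
  D at 21 (w=50) → Red
  E at 28 (w=8) → Blue
  A at 34 (w=150) → Blue
Red captures 140; Blue captures 158.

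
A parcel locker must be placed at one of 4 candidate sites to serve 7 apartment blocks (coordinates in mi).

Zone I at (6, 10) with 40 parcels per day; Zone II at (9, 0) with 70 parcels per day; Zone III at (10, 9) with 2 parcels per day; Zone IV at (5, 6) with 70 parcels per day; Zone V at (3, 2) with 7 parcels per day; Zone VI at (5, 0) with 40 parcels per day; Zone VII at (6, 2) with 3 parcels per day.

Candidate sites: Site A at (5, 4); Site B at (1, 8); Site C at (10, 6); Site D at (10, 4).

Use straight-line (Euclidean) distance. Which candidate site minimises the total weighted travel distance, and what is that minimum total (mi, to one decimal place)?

Site A, total 979.9 mi

Total weighted distance at each candidate:
  Site A (5, 4): total = 979.9
  Site B (1, 8): total = 1764.0
  Site C (10, 6): total = 1393.9
  Site D (10, 4): total = 1284.5
Minimum is at Site A with total 979.9 mi.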